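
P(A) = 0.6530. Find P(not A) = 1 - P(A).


P(not A) = 1 - 0.6530 = 0.3470

P(not A) = 0.3470


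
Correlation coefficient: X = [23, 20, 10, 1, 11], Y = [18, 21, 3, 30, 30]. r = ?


Mean X = 13.0000, Mean Y = 20.4000
SD X = 7.823043, SD Y = 9.931767
Cov = -20.400000
r = -20.400000/(7.823043*9.931767) = -0.2626

r = -0.2626


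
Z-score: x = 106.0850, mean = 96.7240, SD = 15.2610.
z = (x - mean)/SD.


z = (106.0850 - 96.7240)/15.2610
= 9.3610/15.2610
= 0.6134

z = 0.6134


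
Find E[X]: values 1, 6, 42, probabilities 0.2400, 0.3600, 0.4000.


E[X] = 1*0.2400 + 6*0.3600 + 42*0.4000
= 0.2400 + 2.1600 + 16.8000
= 19.2000

E[X] = 19.2000


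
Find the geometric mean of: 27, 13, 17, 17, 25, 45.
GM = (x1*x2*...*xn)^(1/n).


Product = 27 × 13 × 17 × 17 × 25 × 45 = 114118875
GM = 114118875^(1/6) = 22.0238

GM = 22.0238


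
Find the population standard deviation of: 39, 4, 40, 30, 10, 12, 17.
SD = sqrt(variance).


Mean = 21.7143
Variance = 181.3469
SD = sqrt(181.3469) = 13.4665

SD = 13.4665


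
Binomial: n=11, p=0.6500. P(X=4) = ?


C(11,4) = 330
p^4 = 0.178506
(1-p)^7 = 0.000643
P = 330 * 0.178506 * 0.000643 = 0.0379

P(X=4) = 0.0379


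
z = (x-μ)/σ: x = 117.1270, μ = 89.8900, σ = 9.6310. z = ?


z = (117.1270 - 89.8900)/9.6310
= 27.2370/9.6310
= 2.8281

z = 2.8281


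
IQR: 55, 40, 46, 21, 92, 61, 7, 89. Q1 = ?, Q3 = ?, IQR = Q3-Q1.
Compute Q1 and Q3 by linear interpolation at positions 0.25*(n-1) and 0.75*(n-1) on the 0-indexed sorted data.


Sorted: 7, 21, 40, 46, 55, 61, 89, 92
Q1 (25th %ile) = 35.2500
Q3 (75th %ile) = 68.0000
IQR = 68.0000 - 35.2500 = 32.7500

IQR = 32.7500


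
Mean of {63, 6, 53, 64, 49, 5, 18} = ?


Sum = 63 + 6 + 53 + 64 + 49 + 5 + 18 = 258
n = 7
Mean = 258/7 = 36.8571

Mean = 36.8571


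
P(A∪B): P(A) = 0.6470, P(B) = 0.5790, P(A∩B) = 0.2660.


P(A∪B) = 0.6470 + 0.5790 - 0.2660
= 1.2260 - 0.2660
= 0.9600

P(A∪B) = 0.9600


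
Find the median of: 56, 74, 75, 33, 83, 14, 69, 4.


Sorted: 4, 14, 33, 56, 69, 74, 75, 83
n = 8 (even)
Middle values: 56 and 69
Median = (56+69)/2 = 62.5000

Median = 62.5000


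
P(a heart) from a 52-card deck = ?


13 hearts in 52 cards
P = 13/52 = 0.2500

P = 0.2500


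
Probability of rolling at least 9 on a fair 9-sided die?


Favorable outcomes (roll ≥ 9): 1
Total outcomes = 9
P = 1/9 = 0.1111

P = 0.1111


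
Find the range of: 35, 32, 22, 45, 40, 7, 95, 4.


Max = 95, Min = 4
Range = 95 - 4 = 91

Range = 91


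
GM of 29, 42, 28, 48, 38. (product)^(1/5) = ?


Product = 29 × 42 × 28 × 48 × 38 = 62205696
GM = 62205696^(1/5) = 36.2048

GM = 36.2048


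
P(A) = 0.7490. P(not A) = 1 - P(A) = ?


P(not A) = 1 - 0.7490 = 0.2510

P(not A) = 0.2510


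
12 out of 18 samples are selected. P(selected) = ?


P = 12/18 = 0.6667

P = 0.6667


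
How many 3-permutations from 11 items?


P(11,3) = 11!/8!
= 39916800/40320
= 990

P(11,3) = 990


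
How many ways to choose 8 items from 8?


C(8,8) = 8!/(8! × 0!)
= 40320/(40320 × 1)
= 1

C(8,8) = 1


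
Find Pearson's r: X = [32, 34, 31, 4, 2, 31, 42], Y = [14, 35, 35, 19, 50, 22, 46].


Mean X = 25.1429, Mean Y = 31.5714
SD X = 14.446241, SD Y = 12.703848
Cov = -6.224490
r = -6.224490/(14.446241*12.703848) = -0.0339

r = -0.0339


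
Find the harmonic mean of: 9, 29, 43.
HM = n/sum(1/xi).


Sum of reciprocals = 1/9 + 1/29 + 1/43 = 0.168850
HM = 3/0.168850 = 17.7673

HM = 17.7673


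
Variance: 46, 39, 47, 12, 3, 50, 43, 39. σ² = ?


Mean = 34.8750
Squared deviations: 123.7656, 17.0156, 147.0156, 523.2656, 1016.0156, 228.7656, 66.0156, 17.0156
Sum = 2138.8750
Variance = 2138.8750/8 = 267.3594

Variance = 267.3594


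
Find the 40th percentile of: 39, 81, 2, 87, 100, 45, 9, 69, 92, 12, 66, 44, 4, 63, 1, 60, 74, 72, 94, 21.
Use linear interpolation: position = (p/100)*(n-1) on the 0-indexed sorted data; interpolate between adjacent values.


Sorted: 1, 2, 4, 9, 12, 21, 39, 44, 45, 60, 63, 66, 69, 72, 74, 81, 87, 92, 94, 100
n = 20
Index = 40/100 * 19 = 7.6000
Lower = data[7] = 44, Upper = data[8] = 45
P40 = 44 + 0.6000*(1) = 44.6000

P40 = 44.6000


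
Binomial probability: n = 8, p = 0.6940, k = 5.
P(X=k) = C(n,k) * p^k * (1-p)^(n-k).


C(8,5) = 56
p^5 = 0.160989
(1-p)^3 = 0.028653
P = 56 * 0.160989 * 0.028653 = 0.2583

P(X=5) = 0.2583


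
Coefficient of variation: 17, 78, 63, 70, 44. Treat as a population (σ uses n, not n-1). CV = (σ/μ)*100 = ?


Mean = 54.4000
SD = 21.8229
CV = (21.8229/54.4000)*100 = 40.1157%

CV = 40.1157%


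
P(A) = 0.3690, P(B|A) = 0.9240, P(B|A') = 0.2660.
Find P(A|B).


P(B) = P(B|A)*P(A) + P(B|A')*P(A')
= 0.9240*0.3690 + 0.2660*0.6310
= 0.340956 + 0.167846 = 0.508802
P(A|B) = 0.340956/0.508802 = 0.6701

P(A|B) = 0.6701


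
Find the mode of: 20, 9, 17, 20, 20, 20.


Frequencies: 9:1, 17:1, 20:4
Max frequency = 4
Mode = 20

Mode = 20


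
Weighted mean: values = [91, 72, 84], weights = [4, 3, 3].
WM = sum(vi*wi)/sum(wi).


Numerator = 91*4 + 72*3 + 84*3 = 832
Denominator = 4 + 3 + 3 = 10
WM = 832/10 = 83.2000

WM = 83.2000


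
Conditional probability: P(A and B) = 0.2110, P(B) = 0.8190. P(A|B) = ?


P(A|B) = 0.2110/0.8190 = 0.2576

P(A|B) = 0.2576


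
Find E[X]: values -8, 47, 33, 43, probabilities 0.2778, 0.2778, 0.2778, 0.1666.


E[X] = -8*0.2778 + 47*0.2778 + 33*0.2778 + 43*0.1666
= -2.2224 + 13.0566 + 9.1674 + 7.1638
= 27.1654

E[X] = 27.1654


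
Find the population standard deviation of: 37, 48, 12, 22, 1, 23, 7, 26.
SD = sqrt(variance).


Mean = 22.0000
Variance = 210.5000
SD = sqrt(210.5000) = 14.5086

SD = 14.5086


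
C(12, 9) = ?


C(12,9) = 12!/(9! × 3!)
= 479001600/(362880 × 6)
= 220

C(12,9) = 220


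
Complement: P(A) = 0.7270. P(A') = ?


P(not A) = 1 - 0.7270 = 0.2730

P(not A) = 0.2730


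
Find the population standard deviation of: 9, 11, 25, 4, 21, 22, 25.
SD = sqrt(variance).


Mean = 16.7143
Variance = 62.4898
SD = sqrt(62.4898) = 7.9050

SD = 7.9050


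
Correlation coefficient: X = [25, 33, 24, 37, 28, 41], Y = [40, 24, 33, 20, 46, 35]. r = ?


Mean X = 31.3333, Mean Y = 33.0000
SD X = 6.236096, SD Y = 8.869423
Cov = -26.166667
r = -26.166667/(6.236096*8.869423) = -0.4731

r = -0.4731


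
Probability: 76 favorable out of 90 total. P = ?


P = 76/90 = 0.8444

P = 0.8444


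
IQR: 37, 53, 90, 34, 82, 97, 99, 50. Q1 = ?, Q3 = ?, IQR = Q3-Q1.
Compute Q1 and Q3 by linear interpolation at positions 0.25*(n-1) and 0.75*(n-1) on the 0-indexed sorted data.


Sorted: 34, 37, 50, 53, 82, 90, 97, 99
Q1 (25th %ile) = 46.7500
Q3 (75th %ile) = 91.7500
IQR = 91.7500 - 46.7500 = 45.0000

IQR = 45.0000


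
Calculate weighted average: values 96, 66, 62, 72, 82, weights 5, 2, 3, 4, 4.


Numerator = 96*5 + 66*2 + 62*3 + 72*4 + 82*4 = 1414
Denominator = 5 + 2 + 3 + 4 + 4 = 18
WM = 1414/18 = 78.5556

WM = 78.5556


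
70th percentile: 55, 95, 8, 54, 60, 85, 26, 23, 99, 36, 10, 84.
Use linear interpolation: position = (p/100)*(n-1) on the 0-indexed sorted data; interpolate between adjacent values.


Sorted: 8, 10, 23, 26, 36, 54, 55, 60, 84, 85, 95, 99
n = 12
Index = 70/100 * 11 = 7.7000
Lower = data[7] = 60, Upper = data[8] = 84
P70 = 60 + 0.7000*(24) = 76.8000

P70 = 76.8000


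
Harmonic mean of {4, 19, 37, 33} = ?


Sum of reciprocals = 1/4 + 1/19 + 1/37 + 1/33 = 0.359962
HM = 4/0.359962 = 11.1123

HM = 11.1123


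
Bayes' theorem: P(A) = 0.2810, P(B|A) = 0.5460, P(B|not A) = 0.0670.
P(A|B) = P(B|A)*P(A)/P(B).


P(B) = P(B|A)*P(A) + P(B|A')*P(A')
= 0.5460*0.2810 + 0.0670*0.7190
= 0.153426 + 0.048173 = 0.201599
P(A|B) = 0.153426/0.201599 = 0.7610

P(A|B) = 0.7610


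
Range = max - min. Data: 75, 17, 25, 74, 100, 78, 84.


Max = 100, Min = 17
Range = 100 - 17 = 83

Range = 83


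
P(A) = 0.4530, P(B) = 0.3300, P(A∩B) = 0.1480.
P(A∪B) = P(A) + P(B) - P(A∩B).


P(A∪B) = 0.4530 + 0.3300 - 0.1480
= 0.7830 - 0.1480
= 0.6350

P(A∪B) = 0.6350


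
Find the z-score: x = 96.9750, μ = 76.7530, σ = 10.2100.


z = (96.9750 - 76.7530)/10.2100
= 20.2220/10.2100
= 1.9806

z = 1.9806


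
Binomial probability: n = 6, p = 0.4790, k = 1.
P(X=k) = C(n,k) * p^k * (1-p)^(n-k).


C(6,1) = 6
p^1 = 0.479000
(1-p)^5 = 0.038387
P = 6 * 0.479000 * 0.038387 = 0.1103

P(X=1) = 0.1103


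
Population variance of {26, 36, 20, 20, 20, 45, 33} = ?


Mean = 28.5714
Squared deviations: 6.6122, 55.1837, 73.4694, 73.4694, 73.4694, 269.8980, 19.6122
Sum = 571.7143
Variance = 571.7143/7 = 81.6735

Variance = 81.6735


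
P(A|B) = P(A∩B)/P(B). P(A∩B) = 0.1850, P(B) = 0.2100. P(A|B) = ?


P(A|B) = 0.1850/0.2100 = 0.8810

P(A|B) = 0.8810


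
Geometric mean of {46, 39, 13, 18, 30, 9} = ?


Product = 46 × 39 × 13 × 18 × 30 × 9 = 113344920
GM = 113344920^(1/6) = 21.9989

GM = 21.9989


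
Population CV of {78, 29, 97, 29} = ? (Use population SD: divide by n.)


Mean = 58.2500
SD = 30.0115
CV = (30.0115/58.2500)*100 = 51.5218%

CV = 51.5218%


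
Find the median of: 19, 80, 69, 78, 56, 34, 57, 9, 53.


Sorted: 9, 19, 34, 53, 56, 57, 69, 78, 80
n = 9 (odd)
Middle value = 56

Median = 56


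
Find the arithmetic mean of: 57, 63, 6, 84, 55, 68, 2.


Sum = 57 + 63 + 6 + 84 + 55 + 68 + 2 = 335
n = 7
Mean = 335/7 = 47.8571

Mean = 47.8571


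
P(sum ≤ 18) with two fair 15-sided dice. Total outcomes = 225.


Total outcomes = 15×15 = 225
Favorable (sum ≤ 18): 147
P = 147/225 = 0.6533

P = 0.6533


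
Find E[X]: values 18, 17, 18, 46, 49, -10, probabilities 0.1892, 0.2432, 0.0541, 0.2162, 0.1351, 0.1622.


E[X] = 18*0.1892 + 17*0.2432 + 18*0.0541 + 46*0.2162 + 49*0.1351 - 10*0.1622
= 3.4056 + 4.1344 + 0.9738 + 9.9452 + 6.6199 - 1.6220
= 23.4569

E[X] = 23.4569


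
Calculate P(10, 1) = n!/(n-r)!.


P(10,1) = 10!/9!
= 3628800/362880
= 10

P(10,1) = 10


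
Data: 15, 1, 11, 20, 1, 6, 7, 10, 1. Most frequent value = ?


Frequencies: 1:3, 6:1, 7:1, 10:1, 11:1, 15:1, 20:1
Max frequency = 3
Mode = 1

Mode = 1


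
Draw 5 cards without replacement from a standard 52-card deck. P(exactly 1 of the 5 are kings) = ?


Hypergeometric: P(X=1) = C(4,1)·C(48,4) / C(52,5)
= 4 × 194580 / 2598960
= 778320/2598960 = 0.2995

P = 0.2995


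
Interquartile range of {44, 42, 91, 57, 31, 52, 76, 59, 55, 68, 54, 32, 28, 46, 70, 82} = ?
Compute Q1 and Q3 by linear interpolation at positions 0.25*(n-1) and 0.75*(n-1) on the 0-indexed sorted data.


Sorted: 28, 31, 32, 42, 44, 46, 52, 54, 55, 57, 59, 68, 70, 76, 82, 91
Q1 (25th %ile) = 43.5000
Q3 (75th %ile) = 68.5000
IQR = 68.5000 - 43.5000 = 25.0000

IQR = 25.0000


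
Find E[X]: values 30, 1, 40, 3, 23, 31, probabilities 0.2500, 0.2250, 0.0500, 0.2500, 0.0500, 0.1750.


E[X] = 30*0.2500 + 1*0.2250 + 40*0.0500 + 3*0.2500 + 23*0.0500 + 31*0.1750
= 7.5000 + 0.2250 + 2.0000 + 0.7500 + 1.1500 + 5.4250
= 17.0500

E[X] = 17.0500


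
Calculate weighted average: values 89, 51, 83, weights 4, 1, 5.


Numerator = 89*4 + 51*1 + 83*5 = 822
Denominator = 4 + 1 + 5 = 10
WM = 822/10 = 82.2000

WM = 82.2000


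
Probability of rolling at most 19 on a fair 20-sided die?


Favorable outcomes (roll ≤ 19): 19
Total outcomes = 20
P = 19/20 = 0.9500

P = 0.9500


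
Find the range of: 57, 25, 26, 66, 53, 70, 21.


Max = 70, Min = 21
Range = 70 - 21 = 49

Range = 49


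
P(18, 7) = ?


P(18,7) = 18!/11!
= 6402373705728000/39916800
= 160392960

P(18,7) = 160392960


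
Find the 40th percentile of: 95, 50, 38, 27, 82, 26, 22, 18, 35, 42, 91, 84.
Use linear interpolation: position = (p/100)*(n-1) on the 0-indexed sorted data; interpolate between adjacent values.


Sorted: 18, 22, 26, 27, 35, 38, 42, 50, 82, 84, 91, 95
n = 12
Index = 40/100 * 11 = 4.4000
Lower = data[4] = 35, Upper = data[5] = 38
P40 = 35 + 0.4000*(3) = 36.2000

P40 = 36.2000


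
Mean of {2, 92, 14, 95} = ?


Sum = 2 + 92 + 14 + 95 = 203
n = 4
Mean = 203/4 = 50.7500

Mean = 50.7500


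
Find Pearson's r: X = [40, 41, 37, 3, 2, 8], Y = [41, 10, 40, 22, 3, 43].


Mean X = 21.8333, Mean Y = 26.5000
SD X = 17.639129, SD Y = 15.861379
Cov = 79.083333
r = 79.083333/(17.639129*15.861379) = 0.2827

r = 0.2827


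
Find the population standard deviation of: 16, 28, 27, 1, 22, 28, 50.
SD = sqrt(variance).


Mean = 24.5714
Variance = 187.3878
SD = sqrt(187.3878) = 13.6890

SD = 13.6890


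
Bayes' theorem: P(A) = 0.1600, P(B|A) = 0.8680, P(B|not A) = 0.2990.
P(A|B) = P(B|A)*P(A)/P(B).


P(B) = P(B|A)*P(A) + P(B|A')*P(A')
= 0.8680*0.1600 + 0.2990*0.8400
= 0.138880 + 0.251160 = 0.390040
P(A|B) = 0.138880/0.390040 = 0.3561

P(A|B) = 0.3561


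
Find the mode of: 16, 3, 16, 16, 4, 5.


Frequencies: 3:1, 4:1, 5:1, 16:3
Max frequency = 3
Mode = 16

Mode = 16


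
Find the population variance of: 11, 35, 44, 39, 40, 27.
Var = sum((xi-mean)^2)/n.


Mean = 32.6667
Squared deviations: 469.4444, 5.4444, 128.4444, 40.1111, 53.7778, 32.1111
Sum = 729.3333
Variance = 729.3333/6 = 121.5556

Variance = 121.5556


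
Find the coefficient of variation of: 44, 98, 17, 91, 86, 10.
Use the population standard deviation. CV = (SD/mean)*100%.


Mean = 57.6667
SD = 35.7149
CV = (35.7149/57.6667)*100 = 61.9334%

CV = 61.9334%


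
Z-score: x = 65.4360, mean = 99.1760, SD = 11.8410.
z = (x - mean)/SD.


z = (65.4360 - 99.1760)/11.8410
= -33.7400/11.8410
= -2.8494

z = -2.8494


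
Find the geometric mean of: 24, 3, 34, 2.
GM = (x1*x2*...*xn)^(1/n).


Product = 24 × 3 × 34 × 2 = 4896
GM = 4896^(1/4) = 8.3649

GM = 8.3649


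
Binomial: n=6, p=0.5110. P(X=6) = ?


C(6,6) = 1
p^6 = 0.017804
(1-p)^0 = 1.000000
P = 1 * 0.017804 * 1.000000 = 0.0178

P(X=6) = 0.0178


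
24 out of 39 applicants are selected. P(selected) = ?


P = 24/39 = 0.6154

P = 0.6154


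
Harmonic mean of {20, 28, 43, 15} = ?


Sum of reciprocals = 1/20 + 1/28 + 1/43 + 1/15 = 0.175637
HM = 4/0.175637 = 22.7743

HM = 22.7743


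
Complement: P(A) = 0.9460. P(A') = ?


P(not A) = 1 - 0.9460 = 0.0540

P(not A) = 0.0540


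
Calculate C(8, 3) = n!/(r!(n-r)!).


C(8,3) = 8!/(3! × 5!)
= 40320/(6 × 120)
= 56

C(8,3) = 56


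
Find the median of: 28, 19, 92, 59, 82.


Sorted: 19, 28, 59, 82, 92
n = 5 (odd)
Middle value = 59

Median = 59


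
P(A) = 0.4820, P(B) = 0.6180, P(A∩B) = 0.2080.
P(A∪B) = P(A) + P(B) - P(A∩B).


P(A∪B) = 0.4820 + 0.6180 - 0.2080
= 1.1000 - 0.2080
= 0.8920

P(A∪B) = 0.8920


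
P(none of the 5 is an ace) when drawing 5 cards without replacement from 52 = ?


P(no aces) = (48/52) × (47/51) × (46/50) × (45/49) × (44/48)
= 0.6588

P = 0.6588


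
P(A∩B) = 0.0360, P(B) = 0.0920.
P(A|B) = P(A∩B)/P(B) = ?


P(A|B) = 0.0360/0.0920 = 0.3913

P(A|B) = 0.3913


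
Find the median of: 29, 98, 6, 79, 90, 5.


Sorted: 5, 6, 29, 79, 90, 98
n = 6 (even)
Middle values: 29 and 79
Median = (29+79)/2 = 54.0000

Median = 54.0000


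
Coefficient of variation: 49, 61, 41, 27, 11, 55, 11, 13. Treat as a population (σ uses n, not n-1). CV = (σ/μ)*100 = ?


Mean = 33.5000
SD = 19.3326
CV = (19.3326/33.5000)*100 = 57.7093%

CV = 57.7093%


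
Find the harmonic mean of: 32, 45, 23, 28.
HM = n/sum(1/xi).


Sum of reciprocals = 1/32 + 1/45 + 1/23 + 1/28 = 0.132665
HM = 4/0.132665 = 30.1512

HM = 30.1512


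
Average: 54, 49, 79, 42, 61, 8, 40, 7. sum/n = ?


Sum = 54 + 49 + 79 + 42 + 61 + 8 + 40 + 7 = 340
n = 8
Mean = 340/8 = 42.5000

Mean = 42.5000


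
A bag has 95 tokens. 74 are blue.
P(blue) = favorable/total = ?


P = 74/95 = 0.7789

P = 0.7789


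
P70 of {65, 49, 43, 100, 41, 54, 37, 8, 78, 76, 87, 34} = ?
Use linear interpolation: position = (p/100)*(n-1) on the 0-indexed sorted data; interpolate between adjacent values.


Sorted: 8, 34, 37, 41, 43, 49, 54, 65, 76, 78, 87, 100
n = 12
Index = 70/100 * 11 = 7.7000
Lower = data[7] = 65, Upper = data[8] = 76
P70 = 65 + 0.7000*(11) = 72.7000

P70 = 72.7000


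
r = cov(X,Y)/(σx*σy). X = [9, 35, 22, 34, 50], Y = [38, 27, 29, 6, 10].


Mean X = 30.0000, Mean Y = 22.0000
SD X = 13.754999, SD Y = 12.083046
Cov = -134.200000
r = -134.200000/(13.754999*12.083046) = -0.8074

r = -0.8074


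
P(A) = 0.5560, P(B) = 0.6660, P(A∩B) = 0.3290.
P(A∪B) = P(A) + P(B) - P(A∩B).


P(A∪B) = 0.5560 + 0.6660 - 0.3290
= 1.2220 - 0.3290
= 0.8930

P(A∪B) = 0.8930


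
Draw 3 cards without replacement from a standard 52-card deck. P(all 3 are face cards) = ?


P(all face cards) = (12/52) × (11/51) × (10/50)
= 0.0100

P = 0.0100


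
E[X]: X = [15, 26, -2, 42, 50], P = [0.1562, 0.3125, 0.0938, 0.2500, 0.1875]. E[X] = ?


E[X] = 15*0.1562 + 26*0.3125 - 2*0.0938 + 42*0.2500 + 50*0.1875
= 2.3430 + 8.1250 - 0.1876 + 10.5000 + 9.3750
= 30.1554

E[X] = 30.1554


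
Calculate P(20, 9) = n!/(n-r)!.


P(20,9) = 20!/11!
= 2432902008176640000/39916800
= 60949324800

P(20,9) = 60949324800


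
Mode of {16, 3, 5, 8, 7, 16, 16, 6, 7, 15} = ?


Frequencies: 3:1, 5:1, 6:1, 7:2, 8:1, 15:1, 16:3
Max frequency = 3
Mode = 16

Mode = 16


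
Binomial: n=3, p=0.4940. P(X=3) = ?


C(3,3) = 1
p^3 = 0.120554
(1-p)^0 = 1.000000
P = 1 * 0.120554 * 1.000000 = 0.1206

P(X=3) = 0.1206


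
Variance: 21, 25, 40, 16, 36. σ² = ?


Mean = 27.6000
Squared deviations: 43.5600, 6.7600, 153.7600, 134.5600, 70.5600
Sum = 409.2000
Variance = 409.2000/5 = 81.8400

Variance = 81.8400


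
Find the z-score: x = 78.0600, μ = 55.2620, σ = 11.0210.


z = (78.0600 - 55.2620)/11.0210
= 22.7980/11.0210
= 2.0686

z = 2.0686


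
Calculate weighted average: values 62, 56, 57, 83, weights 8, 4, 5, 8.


Numerator = 62*8 + 56*4 + 57*5 + 83*8 = 1669
Denominator = 8 + 4 + 5 + 8 = 25
WM = 1669/25 = 66.7600

WM = 66.7600


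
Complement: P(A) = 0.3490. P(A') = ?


P(not A) = 1 - 0.3490 = 0.6510

P(not A) = 0.6510


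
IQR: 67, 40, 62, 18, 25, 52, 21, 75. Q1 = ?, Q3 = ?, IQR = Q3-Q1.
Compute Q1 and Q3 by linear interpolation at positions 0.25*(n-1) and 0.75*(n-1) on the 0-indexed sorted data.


Sorted: 18, 21, 25, 40, 52, 62, 67, 75
Q1 (25th %ile) = 24.0000
Q3 (75th %ile) = 63.2500
IQR = 63.2500 - 24.0000 = 39.2500

IQR = 39.2500


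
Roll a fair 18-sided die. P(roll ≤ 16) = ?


Favorable outcomes (roll ≤ 16): 16
Total outcomes = 18
P = 16/18 = 0.8889

P = 0.8889


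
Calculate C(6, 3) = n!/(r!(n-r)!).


C(6,3) = 6!/(3! × 3!)
= 720/(6 × 6)
= 20

C(6,3) = 20


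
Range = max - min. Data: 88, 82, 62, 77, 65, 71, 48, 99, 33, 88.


Max = 99, Min = 33
Range = 99 - 33 = 66

Range = 66


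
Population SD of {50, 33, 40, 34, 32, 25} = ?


Mean = 35.6667
Variance = 60.2222
SD = sqrt(60.2222) = 7.7603

SD = 7.7603


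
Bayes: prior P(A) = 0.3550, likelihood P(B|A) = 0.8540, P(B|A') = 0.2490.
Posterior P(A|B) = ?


P(B) = P(B|A)*P(A) + P(B|A')*P(A')
= 0.8540*0.3550 + 0.2490*0.6450
= 0.303170 + 0.160605 = 0.463775
P(A|B) = 0.303170/0.463775 = 0.6537

P(A|B) = 0.6537


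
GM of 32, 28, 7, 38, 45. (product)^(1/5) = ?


Product = 32 × 28 × 7 × 38 × 45 = 10725120
GM = 10725120^(1/5) = 25.4730

GM = 25.4730


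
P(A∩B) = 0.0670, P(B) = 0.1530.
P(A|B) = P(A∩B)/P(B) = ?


P(A|B) = 0.0670/0.1530 = 0.4379

P(A|B) = 0.4379


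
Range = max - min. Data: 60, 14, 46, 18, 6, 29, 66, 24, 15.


Max = 66, Min = 6
Range = 66 - 6 = 60

Range = 60


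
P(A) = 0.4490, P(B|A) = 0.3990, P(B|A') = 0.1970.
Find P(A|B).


P(B) = P(B|A)*P(A) + P(B|A')*P(A')
= 0.3990*0.4490 + 0.1970*0.5510
= 0.179151 + 0.108547 = 0.287698
P(A|B) = 0.179151/0.287698 = 0.6227

P(A|B) = 0.6227


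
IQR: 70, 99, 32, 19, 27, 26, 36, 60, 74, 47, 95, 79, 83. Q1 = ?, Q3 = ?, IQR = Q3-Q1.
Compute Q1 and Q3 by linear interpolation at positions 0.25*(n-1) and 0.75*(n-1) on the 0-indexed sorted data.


Sorted: 19, 26, 27, 32, 36, 47, 60, 70, 74, 79, 83, 95, 99
Q1 (25th %ile) = 32.0000
Q3 (75th %ile) = 79.0000
IQR = 79.0000 - 32.0000 = 47.0000

IQR = 47.0000


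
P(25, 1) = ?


P(25,1) = 25!/24!
= 15511210043330985984000000/620448401733239439360000
= 25

P(25,1) = 25


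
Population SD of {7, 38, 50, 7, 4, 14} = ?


Mean = 20.0000
Variance = 309.0000
SD = sqrt(309.0000) = 17.5784

SD = 17.5784


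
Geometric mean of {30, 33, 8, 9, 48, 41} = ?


Product = 30 × 33 × 8 × 9 × 48 × 41 = 140279040
GM = 140279040^(1/6) = 22.7946

GM = 22.7946


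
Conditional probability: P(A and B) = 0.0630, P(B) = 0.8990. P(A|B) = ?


P(A|B) = 0.0630/0.8990 = 0.0701

P(A|B) = 0.0701


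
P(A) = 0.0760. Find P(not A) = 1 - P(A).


P(not A) = 1 - 0.0760 = 0.9240

P(not A) = 0.9240


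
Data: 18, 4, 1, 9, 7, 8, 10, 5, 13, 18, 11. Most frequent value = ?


Frequencies: 1:1, 4:1, 5:1, 7:1, 8:1, 9:1, 10:1, 11:1, 13:1, 18:2
Max frequency = 2
Mode = 18

Mode = 18


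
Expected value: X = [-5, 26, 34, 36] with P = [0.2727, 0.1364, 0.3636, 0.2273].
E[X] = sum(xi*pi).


E[X] = -5*0.2727 + 26*0.1364 + 34*0.3636 + 36*0.2273
= -1.3635 + 3.5464 + 12.3624 + 8.1828
= 22.7281

E[X] = 22.7281


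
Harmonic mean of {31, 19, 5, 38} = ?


Sum of reciprocals = 1/31 + 1/19 + 1/5 + 1/38 = 0.311205
HM = 4/0.311205 = 12.8532

HM = 12.8532


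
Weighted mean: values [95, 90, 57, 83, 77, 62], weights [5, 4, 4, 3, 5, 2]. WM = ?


Numerator = 95*5 + 90*4 + 57*4 + 83*3 + 77*5 + 62*2 = 1821
Denominator = 5 + 4 + 4 + 3 + 5 + 2 = 23
WM = 1821/23 = 79.1739

WM = 79.1739


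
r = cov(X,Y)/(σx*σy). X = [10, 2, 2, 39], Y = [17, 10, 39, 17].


Mean X = 13.2500, Mean Y = 20.7500
SD X = 15.221284, SD Y = 10.917303
Cov = -42.187500
r = -42.187500/(15.221284*10.917303) = -0.2539

r = -0.2539


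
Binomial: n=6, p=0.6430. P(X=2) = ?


C(6,2) = 15
p^2 = 0.413449
(1-p)^4 = 0.016243
P = 15 * 0.413449 * 0.016243 = 0.1007

P(X=2) = 0.1007


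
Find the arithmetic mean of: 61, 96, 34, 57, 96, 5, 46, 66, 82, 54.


Sum = 61 + 96 + 34 + 57 + 96 + 5 + 46 + 66 + 82 + 54 = 597
n = 10
Mean = 597/10 = 59.7000

Mean = 59.7000


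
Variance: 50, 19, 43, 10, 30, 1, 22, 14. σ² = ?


Mean = 23.6250
Squared deviations: 695.6406, 21.3906, 375.3906, 185.6406, 40.6406, 511.8906, 2.6406, 92.6406
Sum = 1925.8750
Variance = 1925.8750/8 = 240.7344

Variance = 240.7344


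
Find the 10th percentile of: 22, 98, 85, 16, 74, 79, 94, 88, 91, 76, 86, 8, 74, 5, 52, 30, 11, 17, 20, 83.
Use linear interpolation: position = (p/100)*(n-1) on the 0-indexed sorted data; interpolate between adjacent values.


Sorted: 5, 8, 11, 16, 17, 20, 22, 30, 52, 74, 74, 76, 79, 83, 85, 86, 88, 91, 94, 98
n = 20
Index = 10/100 * 19 = 1.9000
Lower = data[1] = 8, Upper = data[2] = 11
P10 = 8 + 0.9000*(3) = 10.7000

P10 = 10.7000


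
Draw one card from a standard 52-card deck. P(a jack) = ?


4 jacks in 52 cards
P = 4/52 = 0.0769

P = 0.0769


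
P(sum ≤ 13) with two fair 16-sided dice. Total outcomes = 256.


Total outcomes = 16×16 = 256
Favorable (sum ≤ 13): 78
P = 78/256 = 0.3047

P = 0.3047


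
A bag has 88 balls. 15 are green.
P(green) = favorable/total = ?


P = 15/88 = 0.1705

P = 0.1705


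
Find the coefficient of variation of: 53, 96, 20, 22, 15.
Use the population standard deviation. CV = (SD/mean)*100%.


Mean = 41.2000
SD = 30.4854
CV = (30.4854/41.2000)*100 = 73.9937%

CV = 73.9937%


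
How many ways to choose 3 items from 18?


C(18,3) = 18!/(3! × 15!)
= 6402373705728000/(6 × 1307674368000)
= 816

C(18,3) = 816


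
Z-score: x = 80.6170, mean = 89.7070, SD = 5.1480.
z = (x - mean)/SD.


z = (80.6170 - 89.7070)/5.1480
= -9.0900/5.1480
= -1.7657

z = -1.7657


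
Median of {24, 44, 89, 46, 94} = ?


Sorted: 24, 44, 46, 89, 94
n = 5 (odd)
Middle value = 46

Median = 46


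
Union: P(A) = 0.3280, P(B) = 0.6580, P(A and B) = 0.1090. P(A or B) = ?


P(A∪B) = 0.3280 + 0.6580 - 0.1090
= 0.9860 - 0.1090
= 0.8770

P(A∪B) = 0.8770


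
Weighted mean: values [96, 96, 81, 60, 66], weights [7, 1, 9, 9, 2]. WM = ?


Numerator = 96*7 + 96*1 + 81*9 + 60*9 + 66*2 = 2169
Denominator = 7 + 1 + 9 + 9 + 2 = 28
WM = 2169/28 = 77.4643

WM = 77.4643


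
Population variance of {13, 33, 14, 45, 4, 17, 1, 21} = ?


Mean = 18.5000
Squared deviations: 30.2500, 210.2500, 20.2500, 702.2500, 210.2500, 2.2500, 306.2500, 6.2500
Sum = 1488.0000
Variance = 1488.0000/8 = 186.0000

Variance = 186.0000


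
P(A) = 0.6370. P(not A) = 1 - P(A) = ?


P(not A) = 1 - 0.6370 = 0.3630

P(not A) = 0.3630


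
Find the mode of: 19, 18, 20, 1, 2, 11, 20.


Frequencies: 1:1, 2:1, 11:1, 18:1, 19:1, 20:2
Max frequency = 2
Mode = 20

Mode = 20


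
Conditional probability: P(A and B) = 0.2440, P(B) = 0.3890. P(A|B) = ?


P(A|B) = 0.2440/0.3890 = 0.6272

P(A|B) = 0.6272


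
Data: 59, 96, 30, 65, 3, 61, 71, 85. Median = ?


Sorted: 3, 30, 59, 61, 65, 71, 85, 96
n = 8 (even)
Middle values: 61 and 65
Median = (61+65)/2 = 63.0000

Median = 63.0000


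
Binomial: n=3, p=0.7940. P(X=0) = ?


C(3,0) = 1
p^0 = 1.000000
(1-p)^3 = 0.008742
P = 1 * 1.000000 * 0.008742 = 0.0087

P(X=0) = 0.0087


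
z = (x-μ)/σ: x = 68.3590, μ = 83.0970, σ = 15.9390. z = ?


z = (68.3590 - 83.0970)/15.9390
= -14.7380/15.9390
= -0.9247

z = -0.9247


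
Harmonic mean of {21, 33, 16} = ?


Sum of reciprocals = 1/21 + 1/33 + 1/16 = 0.140422
HM = 3/0.140422 = 21.3642

HM = 21.3642


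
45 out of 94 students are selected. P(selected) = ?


P = 45/94 = 0.4787

P = 0.4787


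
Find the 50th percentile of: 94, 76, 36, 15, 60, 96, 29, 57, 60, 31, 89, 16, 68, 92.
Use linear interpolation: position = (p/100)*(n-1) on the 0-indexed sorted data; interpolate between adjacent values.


Sorted: 15, 16, 29, 31, 36, 57, 60, 60, 68, 76, 89, 92, 94, 96
n = 14
Index = 50/100 * 13 = 6.5000
Lower = data[6] = 60, Upper = data[7] = 60
P50 = 60 + 0.5000*(0) = 60.0000

P50 = 60.0000


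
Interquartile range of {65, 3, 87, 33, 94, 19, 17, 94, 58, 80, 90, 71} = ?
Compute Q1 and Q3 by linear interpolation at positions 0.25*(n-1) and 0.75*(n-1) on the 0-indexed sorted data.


Sorted: 3, 17, 19, 33, 58, 65, 71, 80, 87, 90, 94, 94
Q1 (25th %ile) = 29.5000
Q3 (75th %ile) = 87.7500
IQR = 87.7500 - 29.5000 = 58.2500

IQR = 58.2500


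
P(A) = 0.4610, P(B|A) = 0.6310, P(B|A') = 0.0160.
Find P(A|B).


P(B) = P(B|A)*P(A) + P(B|A')*P(A')
= 0.6310*0.4610 + 0.0160*0.5390
= 0.290891 + 0.008624 = 0.299515
P(A|B) = 0.290891/0.299515 = 0.9712

P(A|B) = 0.9712


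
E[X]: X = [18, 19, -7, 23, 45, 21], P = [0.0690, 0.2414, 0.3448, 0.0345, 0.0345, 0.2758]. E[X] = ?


E[X] = 18*0.0690 + 19*0.2414 - 7*0.3448 + 23*0.0345 + 45*0.0345 + 21*0.2758
= 1.2420 + 4.5866 - 2.4136 + 0.7935 + 1.5525 + 5.7918
= 11.5528

E[X] = 11.5528


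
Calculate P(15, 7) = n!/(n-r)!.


P(15,7) = 15!/8!
= 1307674368000/40320
= 32432400

P(15,7) = 32432400


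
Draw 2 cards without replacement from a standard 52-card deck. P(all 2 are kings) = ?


P(all kings) = (4/52) × (3/51)
= 0.0045

P = 0.0045


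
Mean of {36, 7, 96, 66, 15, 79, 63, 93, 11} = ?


Sum = 36 + 7 + 96 + 66 + 15 + 79 + 63 + 93 + 11 = 466
n = 9
Mean = 466/9 = 51.7778

Mean = 51.7778


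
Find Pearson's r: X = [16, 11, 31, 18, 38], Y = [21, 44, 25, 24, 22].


Mean X = 22.8000, Mean Y = 27.2000
SD X = 10.067770, SD Y = 8.518216
Cov = -47.560000
r = -47.560000/(10.067770*8.518216) = -0.5546

r = -0.5546


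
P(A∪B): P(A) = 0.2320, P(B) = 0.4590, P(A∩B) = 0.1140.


P(A∪B) = 0.2320 + 0.4590 - 0.1140
= 0.6910 - 0.1140
= 0.5770

P(A∪B) = 0.5770


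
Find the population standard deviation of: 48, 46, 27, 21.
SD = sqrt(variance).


Mean = 35.5000
Variance = 137.2500
SD = sqrt(137.2500) = 11.7154

SD = 11.7154


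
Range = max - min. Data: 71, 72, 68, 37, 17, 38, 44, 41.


Max = 72, Min = 17
Range = 72 - 17 = 55

Range = 55


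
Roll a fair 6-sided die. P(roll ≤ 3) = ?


Favorable outcomes (roll ≤ 3): 3
Total outcomes = 6
P = 3/6 = 0.5000

P = 0.5000


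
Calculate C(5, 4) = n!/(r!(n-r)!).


C(5,4) = 5!/(4! × 1!)
= 120/(24 × 1)
= 5

C(5,4) = 5


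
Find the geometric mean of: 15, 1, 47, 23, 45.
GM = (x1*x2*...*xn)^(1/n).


Product = 15 × 1 × 47 × 23 × 45 = 729675
GM = 729675^(1/5) = 14.8808

GM = 14.8808


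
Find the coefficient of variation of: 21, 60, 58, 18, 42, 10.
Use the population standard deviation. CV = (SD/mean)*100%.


Mean = 34.8333
SD = 19.6334
CV = (19.6334/34.8333)*100 = 56.3640%

CV = 56.3640%


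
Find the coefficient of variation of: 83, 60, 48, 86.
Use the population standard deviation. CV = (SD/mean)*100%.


Mean = 69.2500
SD = 15.8647
CV = (15.8647/69.2500)*100 = 22.9093%

CV = 22.9093%


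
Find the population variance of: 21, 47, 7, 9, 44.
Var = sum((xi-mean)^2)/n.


Mean = 25.6000
Squared deviations: 21.1600, 457.9600, 345.9600, 275.5600, 338.5600
Sum = 1439.2000
Variance = 1439.2000/5 = 287.8400

Variance = 287.8400


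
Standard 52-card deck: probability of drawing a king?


4 kings in 52 cards
P = 4/52 = 0.0769

P = 0.0769


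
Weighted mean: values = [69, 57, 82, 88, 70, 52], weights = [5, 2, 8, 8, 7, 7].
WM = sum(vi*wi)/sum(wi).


Numerator = 69*5 + 57*2 + 82*8 + 88*8 + 70*7 + 52*7 = 2673
Denominator = 5 + 2 + 8 + 8 + 7 + 7 = 37
WM = 2673/37 = 72.2432

WM = 72.2432


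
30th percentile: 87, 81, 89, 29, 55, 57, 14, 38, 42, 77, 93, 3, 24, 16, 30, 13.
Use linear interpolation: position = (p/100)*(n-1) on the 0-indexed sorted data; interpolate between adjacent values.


Sorted: 3, 13, 14, 16, 24, 29, 30, 38, 42, 55, 57, 77, 81, 87, 89, 93
n = 16
Index = 30/100 * 15 = 4.5000
Lower = data[4] = 24, Upper = data[5] = 29
P30 = 24 + 0.5000*(5) = 26.5000

P30 = 26.5000


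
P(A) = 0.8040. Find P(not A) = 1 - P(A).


P(not A) = 1 - 0.8040 = 0.1960

P(not A) = 0.1960


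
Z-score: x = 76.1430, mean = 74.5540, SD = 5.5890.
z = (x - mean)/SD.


z = (76.1430 - 74.5540)/5.5890
= 1.5890/5.5890
= 0.2843

z = 0.2843


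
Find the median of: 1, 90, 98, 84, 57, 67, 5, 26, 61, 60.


Sorted: 1, 5, 26, 57, 60, 61, 67, 84, 90, 98
n = 10 (even)
Middle values: 60 and 61
Median = (60+61)/2 = 60.5000

Median = 60.5000


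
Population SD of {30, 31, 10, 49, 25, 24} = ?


Mean = 28.1667
Variance = 133.8056
SD = sqrt(133.8056) = 11.5674

SD = 11.5674


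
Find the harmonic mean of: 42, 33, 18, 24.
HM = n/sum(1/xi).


Sum of reciprocals = 1/42 + 1/33 + 1/18 + 1/24 = 0.151335
HM = 4/0.151335 = 26.4315

HM = 26.4315


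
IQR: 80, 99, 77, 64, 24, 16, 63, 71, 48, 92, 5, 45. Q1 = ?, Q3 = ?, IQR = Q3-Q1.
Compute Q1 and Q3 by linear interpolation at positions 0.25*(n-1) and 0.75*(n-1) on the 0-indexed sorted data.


Sorted: 5, 16, 24, 45, 48, 63, 64, 71, 77, 80, 92, 99
Q1 (25th %ile) = 39.7500
Q3 (75th %ile) = 77.7500
IQR = 77.7500 - 39.7500 = 38.0000

IQR = 38.0000


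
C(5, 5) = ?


C(5,5) = 5!/(5! × 0!)
= 120/(120 × 1)
= 1

C(5,5) = 1


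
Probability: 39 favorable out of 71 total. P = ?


P = 39/71 = 0.5493

P = 0.5493


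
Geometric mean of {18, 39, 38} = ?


Product = 18 × 39 × 38 = 26676
GM = 26676^(1/3) = 29.8795

GM = 29.8795


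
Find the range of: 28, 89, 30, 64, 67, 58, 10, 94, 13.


Max = 94, Min = 10
Range = 94 - 10 = 84

Range = 84


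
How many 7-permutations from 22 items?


P(22,7) = 22!/15!
= 1124000727777607680000/1307674368000
= 859541760

P(22,7) = 859541760


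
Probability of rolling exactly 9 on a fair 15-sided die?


Favorable outcomes (roll = 9): 1
Total outcomes = 15
P = 1/15 = 0.0667

P = 0.0667


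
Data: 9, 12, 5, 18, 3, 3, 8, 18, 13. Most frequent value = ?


Frequencies: 3:2, 5:1, 8:1, 9:1, 12:1, 13:1, 18:2
Max frequency = 2
Mode = 3, 18

Mode = 3, 18


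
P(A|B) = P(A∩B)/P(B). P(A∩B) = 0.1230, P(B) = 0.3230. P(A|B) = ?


P(A|B) = 0.1230/0.3230 = 0.3808

P(A|B) = 0.3808


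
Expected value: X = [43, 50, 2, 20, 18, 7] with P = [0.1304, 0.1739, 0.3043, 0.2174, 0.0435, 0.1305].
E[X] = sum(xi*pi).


E[X] = 43*0.1304 + 50*0.1739 + 2*0.3043 + 20*0.2174 + 18*0.0435 + 7*0.1305
= 5.6072 + 8.6950 + 0.6086 + 4.3480 + 0.7830 + 0.9135
= 20.9553

E[X] = 20.9553


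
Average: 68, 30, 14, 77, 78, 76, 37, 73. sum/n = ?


Sum = 68 + 30 + 14 + 77 + 78 + 76 + 37 + 73 = 453
n = 8
Mean = 453/8 = 56.6250

Mean = 56.6250


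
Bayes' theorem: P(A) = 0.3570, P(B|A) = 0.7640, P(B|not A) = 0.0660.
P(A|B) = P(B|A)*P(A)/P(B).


P(B) = P(B|A)*P(A) + P(B|A')*P(A')
= 0.7640*0.3570 + 0.0660*0.6430
= 0.272748 + 0.042438 = 0.315186
P(A|B) = 0.272748/0.315186 = 0.8654

P(A|B) = 0.8654


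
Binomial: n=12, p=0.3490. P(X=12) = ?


C(12,12) = 1
p^12 = 3.265165e-06
(1-p)^0 = 1.000000
P = 1 * 3.265165e-06 * 1.000000 = 3.2652e-06

P(X=12) = 3.2652e-06


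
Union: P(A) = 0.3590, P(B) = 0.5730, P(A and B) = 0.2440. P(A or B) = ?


P(A∪B) = 0.3590 + 0.5730 - 0.2440
= 0.9320 - 0.2440
= 0.6880

P(A∪B) = 0.6880


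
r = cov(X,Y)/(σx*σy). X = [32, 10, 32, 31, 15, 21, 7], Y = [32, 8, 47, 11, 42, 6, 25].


Mean X = 21.1429, Mean Y = 24.4286
SD X = 9.963198, SD Y = 15.425926
Cov = 37.795918
r = 37.795918/(9.963198*15.425926) = 0.2459

r = 0.2459


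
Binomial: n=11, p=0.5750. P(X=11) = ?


C(11,11) = 1
p^11 = 0.002272
(1-p)^0 = 1.000000
P = 1 * 0.002272 * 1.000000 = 0.0023

P(X=11) = 0.0023


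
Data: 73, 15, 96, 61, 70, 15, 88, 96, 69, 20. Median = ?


Sorted: 15, 15, 20, 61, 69, 70, 73, 88, 96, 96
n = 10 (even)
Middle values: 69 and 70
Median = (69+70)/2 = 69.5000

Median = 69.5000


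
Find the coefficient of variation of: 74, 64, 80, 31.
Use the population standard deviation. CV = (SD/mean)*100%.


Mean = 62.2500
SD = 18.9258
CV = (18.9258/62.2500)*100 = 30.4030%

CV = 30.4030%


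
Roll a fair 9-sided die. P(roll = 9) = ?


Favorable outcomes (roll = 9): 1
Total outcomes = 9
P = 1/9 = 0.1111

P = 0.1111


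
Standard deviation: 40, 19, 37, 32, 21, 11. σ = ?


Mean = 26.6667
Variance = 108.2222
SD = sqrt(108.2222) = 10.4030

SD = 10.4030


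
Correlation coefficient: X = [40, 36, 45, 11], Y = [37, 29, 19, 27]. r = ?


Mean X = 33.0000, Mean Y = 28.0000
SD X = 13.095801, SD Y = 6.403124
Cov = -5.000000
r = -5.000000/(13.095801*6.403124) = -0.0596

r = -0.0596


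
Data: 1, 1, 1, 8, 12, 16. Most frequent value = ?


Frequencies: 1:3, 8:1, 12:1, 16:1
Max frequency = 3
Mode = 1

Mode = 1


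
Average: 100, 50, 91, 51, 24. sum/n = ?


Sum = 100 + 50 + 91 + 51 + 24 = 316
n = 5
Mean = 316/5 = 63.2000

Mean = 63.2000


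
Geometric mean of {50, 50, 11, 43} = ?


Product = 50 × 50 × 11 × 43 = 1182500
GM = 1182500^(1/4) = 32.9762

GM = 32.9762


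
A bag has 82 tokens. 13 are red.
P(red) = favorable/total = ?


P = 13/82 = 0.1585

P = 0.1585


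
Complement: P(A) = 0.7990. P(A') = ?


P(not A) = 1 - 0.7990 = 0.2010

P(not A) = 0.2010


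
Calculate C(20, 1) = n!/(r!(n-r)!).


C(20,1) = 20!/(1! × 19!)
= 2432902008176640000/(1 × 121645100408832000)
= 20

C(20,1) = 20


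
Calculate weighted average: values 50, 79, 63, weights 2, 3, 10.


Numerator = 50*2 + 79*3 + 63*10 = 967
Denominator = 2 + 3 + 10 = 15
WM = 967/15 = 64.4667

WM = 64.4667


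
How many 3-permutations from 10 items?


P(10,3) = 10!/7!
= 3628800/5040
= 720

P(10,3) = 720


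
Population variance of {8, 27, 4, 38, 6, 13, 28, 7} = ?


Mean = 16.3750
Squared deviations: 70.1406, 112.8906, 153.1406, 467.6406, 107.6406, 11.3906, 135.1406, 87.8906
Sum = 1145.8750
Variance = 1145.8750/8 = 143.2344

Variance = 143.2344


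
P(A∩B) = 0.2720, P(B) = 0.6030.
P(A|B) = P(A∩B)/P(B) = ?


P(A|B) = 0.2720/0.6030 = 0.4511

P(A|B) = 0.4511


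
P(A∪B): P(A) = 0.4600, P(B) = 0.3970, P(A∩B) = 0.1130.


P(A∪B) = 0.4600 + 0.3970 - 0.1130
= 0.8570 - 0.1130
= 0.7440

P(A∪B) = 0.7440


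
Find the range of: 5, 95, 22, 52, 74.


Max = 95, Min = 5
Range = 95 - 5 = 90

Range = 90


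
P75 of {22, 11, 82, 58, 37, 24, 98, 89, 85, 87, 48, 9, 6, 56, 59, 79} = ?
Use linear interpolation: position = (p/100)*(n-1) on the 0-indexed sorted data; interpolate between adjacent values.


Sorted: 6, 9, 11, 22, 24, 37, 48, 56, 58, 59, 79, 82, 85, 87, 89, 98
n = 16
Index = 75/100 * 15 = 11.2500
Lower = data[11] = 82, Upper = data[12] = 85
P75 = 82 + 0.2500*(3) = 82.7500

P75 = 82.7500


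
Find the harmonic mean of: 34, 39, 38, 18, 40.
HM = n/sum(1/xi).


Sum of reciprocals = 1/34 + 1/39 + 1/38 + 1/18 + 1/40 = 0.161924
HM = 5/0.161924 = 30.8787

HM = 30.8787


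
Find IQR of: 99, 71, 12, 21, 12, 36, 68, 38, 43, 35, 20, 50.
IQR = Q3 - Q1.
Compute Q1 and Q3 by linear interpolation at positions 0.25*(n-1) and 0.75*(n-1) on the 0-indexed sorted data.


Sorted: 12, 12, 20, 21, 35, 36, 38, 43, 50, 68, 71, 99
Q1 (25th %ile) = 20.7500
Q3 (75th %ile) = 54.5000
IQR = 54.5000 - 20.7500 = 33.7500

IQR = 33.7500


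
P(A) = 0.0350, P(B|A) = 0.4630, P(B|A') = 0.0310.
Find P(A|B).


P(B) = P(B|A)*P(A) + P(B|A')*P(A')
= 0.4630*0.0350 + 0.0310*0.9650
= 0.016205 + 0.029915 = 0.046120
P(A|B) = 0.016205/0.046120 = 0.3514

P(A|B) = 0.3514


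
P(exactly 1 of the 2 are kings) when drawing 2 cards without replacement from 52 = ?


Hypergeometric: P(X=1) = C(4,1)·C(48,1) / C(52,2)
= 4 × 48 / 1326
= 192/1326 = 0.1448

P = 0.1448


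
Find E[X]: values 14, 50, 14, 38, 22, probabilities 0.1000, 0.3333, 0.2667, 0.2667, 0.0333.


E[X] = 14*0.1000 + 50*0.3333 + 14*0.2667 + 38*0.2667 + 22*0.0333
= 1.4000 + 16.6650 + 3.7338 + 10.1346 + 0.7326
= 32.6660

E[X] = 32.6660


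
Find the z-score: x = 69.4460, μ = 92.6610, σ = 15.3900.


z = (69.4460 - 92.6610)/15.3900
= -23.2150/15.3900
= -1.5084

z = -1.5084


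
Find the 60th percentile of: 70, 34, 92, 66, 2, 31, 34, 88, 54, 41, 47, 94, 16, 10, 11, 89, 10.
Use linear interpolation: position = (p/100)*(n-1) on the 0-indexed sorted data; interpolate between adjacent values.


Sorted: 2, 10, 10, 11, 16, 31, 34, 34, 41, 47, 54, 66, 70, 88, 89, 92, 94
n = 17
Index = 60/100 * 16 = 9.6000
Lower = data[9] = 47, Upper = data[10] = 54
P60 = 47 + 0.6000*(7) = 51.2000

P60 = 51.2000


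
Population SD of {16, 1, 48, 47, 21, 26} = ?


Mean = 26.5000
Variance = 278.9167
SD = sqrt(278.9167) = 16.7008

SD = 16.7008


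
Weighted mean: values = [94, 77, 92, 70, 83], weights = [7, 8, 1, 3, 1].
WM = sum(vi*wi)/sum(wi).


Numerator = 94*7 + 77*8 + 92*1 + 70*3 + 83*1 = 1659
Denominator = 7 + 8 + 1 + 3 + 1 = 20
WM = 1659/20 = 82.9500

WM = 82.9500


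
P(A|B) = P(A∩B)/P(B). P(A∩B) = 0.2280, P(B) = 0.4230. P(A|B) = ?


P(A|B) = 0.2280/0.4230 = 0.5390

P(A|B) = 0.5390


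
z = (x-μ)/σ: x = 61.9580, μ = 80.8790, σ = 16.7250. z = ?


z = (61.9580 - 80.8790)/16.7250
= -18.9210/16.7250
= -1.1313

z = -1.1313


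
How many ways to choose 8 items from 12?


C(12,8) = 12!/(8! × 4!)
= 479001600/(40320 × 24)
= 495

C(12,8) = 495


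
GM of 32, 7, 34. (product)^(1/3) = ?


Product = 32 × 7 × 34 = 7616
GM = 7616^(1/3) = 19.6747

GM = 19.6747


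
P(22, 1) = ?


P(22,1) = 22!/21!
= 1124000727777607680000/51090942171709440000
= 22

P(22,1) = 22


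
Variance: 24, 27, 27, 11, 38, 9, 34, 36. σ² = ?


Mean = 25.7500
Squared deviations: 3.0625, 1.5625, 1.5625, 217.5625, 150.0625, 280.5625, 68.0625, 105.0625
Sum = 827.5000
Variance = 827.5000/8 = 103.4375

Variance = 103.4375


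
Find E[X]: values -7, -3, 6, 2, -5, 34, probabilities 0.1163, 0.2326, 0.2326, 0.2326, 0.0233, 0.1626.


E[X] = -7*0.1163 - 3*0.2326 + 6*0.2326 + 2*0.2326 - 5*0.0233 + 34*0.1626
= -0.8141 - 0.6978 + 1.3956 + 0.4652 - 0.1165 + 5.5284
= 5.7608

E[X] = 5.7608
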